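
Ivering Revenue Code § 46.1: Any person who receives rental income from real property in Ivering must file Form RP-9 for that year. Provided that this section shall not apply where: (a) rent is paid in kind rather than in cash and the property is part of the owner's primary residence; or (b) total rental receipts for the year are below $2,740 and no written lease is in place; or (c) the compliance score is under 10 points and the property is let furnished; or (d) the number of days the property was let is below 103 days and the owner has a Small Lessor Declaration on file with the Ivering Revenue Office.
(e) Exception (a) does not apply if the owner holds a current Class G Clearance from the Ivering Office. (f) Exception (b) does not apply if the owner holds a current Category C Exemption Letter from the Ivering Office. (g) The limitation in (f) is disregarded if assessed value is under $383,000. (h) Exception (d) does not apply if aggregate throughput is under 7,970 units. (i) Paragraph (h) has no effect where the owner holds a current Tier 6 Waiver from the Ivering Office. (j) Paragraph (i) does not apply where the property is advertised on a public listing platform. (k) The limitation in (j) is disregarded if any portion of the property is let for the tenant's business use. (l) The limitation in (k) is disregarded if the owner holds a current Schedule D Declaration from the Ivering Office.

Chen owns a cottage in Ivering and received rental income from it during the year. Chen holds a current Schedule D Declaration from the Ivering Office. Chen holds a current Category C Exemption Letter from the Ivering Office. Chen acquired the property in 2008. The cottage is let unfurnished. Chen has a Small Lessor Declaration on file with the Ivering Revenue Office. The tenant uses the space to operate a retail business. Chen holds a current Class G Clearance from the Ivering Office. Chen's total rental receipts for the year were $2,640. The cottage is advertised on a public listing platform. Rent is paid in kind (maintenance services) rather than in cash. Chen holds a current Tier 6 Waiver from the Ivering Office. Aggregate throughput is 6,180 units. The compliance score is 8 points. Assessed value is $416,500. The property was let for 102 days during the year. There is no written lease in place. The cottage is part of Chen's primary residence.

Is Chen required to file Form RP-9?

Yes — Chen must file Form RP-9.

Exception (a): rent is paid in kind; the cottage is part of the primary residence — every condition holds. However, paragraph (e) must be considered: (e) operates against (a): a current Class G Clearance is held. So (a) is unavailable.
Exception (b)'s conditions are all satisfied: total rental receipts for the year are $2,640, below the $2,740 limit; there is no written lease. But: (f) operates against (b): a current Category C Exemption Letter is held. (g), which would lift (f), is not triggered — assessed value is $416,500, not under $383,000. Exception (b) does not apply.
Exception (c) does not apply: the property is let unfurnished.
Exception (d) is satisfied on its face — the number of days the property was let is 102 days, below the 103 days limit; a Small Lessor Declaration is on file. But: (h) operates against (d): aggregate throughput is 6,180 units, under the 7,970 units limit. (i) would limit (h) — a current Tier 6 Waiver is held — but (j) sets (i) aside: (j) operates — the property is publicly advertised. (k) applies (the space is let for business use), but is overridden by (l): (l) operates against (k): a current Schedule D Declaration is held. So (d) is unavailable.
None of the exceptions is available; § 46.1 applies in full.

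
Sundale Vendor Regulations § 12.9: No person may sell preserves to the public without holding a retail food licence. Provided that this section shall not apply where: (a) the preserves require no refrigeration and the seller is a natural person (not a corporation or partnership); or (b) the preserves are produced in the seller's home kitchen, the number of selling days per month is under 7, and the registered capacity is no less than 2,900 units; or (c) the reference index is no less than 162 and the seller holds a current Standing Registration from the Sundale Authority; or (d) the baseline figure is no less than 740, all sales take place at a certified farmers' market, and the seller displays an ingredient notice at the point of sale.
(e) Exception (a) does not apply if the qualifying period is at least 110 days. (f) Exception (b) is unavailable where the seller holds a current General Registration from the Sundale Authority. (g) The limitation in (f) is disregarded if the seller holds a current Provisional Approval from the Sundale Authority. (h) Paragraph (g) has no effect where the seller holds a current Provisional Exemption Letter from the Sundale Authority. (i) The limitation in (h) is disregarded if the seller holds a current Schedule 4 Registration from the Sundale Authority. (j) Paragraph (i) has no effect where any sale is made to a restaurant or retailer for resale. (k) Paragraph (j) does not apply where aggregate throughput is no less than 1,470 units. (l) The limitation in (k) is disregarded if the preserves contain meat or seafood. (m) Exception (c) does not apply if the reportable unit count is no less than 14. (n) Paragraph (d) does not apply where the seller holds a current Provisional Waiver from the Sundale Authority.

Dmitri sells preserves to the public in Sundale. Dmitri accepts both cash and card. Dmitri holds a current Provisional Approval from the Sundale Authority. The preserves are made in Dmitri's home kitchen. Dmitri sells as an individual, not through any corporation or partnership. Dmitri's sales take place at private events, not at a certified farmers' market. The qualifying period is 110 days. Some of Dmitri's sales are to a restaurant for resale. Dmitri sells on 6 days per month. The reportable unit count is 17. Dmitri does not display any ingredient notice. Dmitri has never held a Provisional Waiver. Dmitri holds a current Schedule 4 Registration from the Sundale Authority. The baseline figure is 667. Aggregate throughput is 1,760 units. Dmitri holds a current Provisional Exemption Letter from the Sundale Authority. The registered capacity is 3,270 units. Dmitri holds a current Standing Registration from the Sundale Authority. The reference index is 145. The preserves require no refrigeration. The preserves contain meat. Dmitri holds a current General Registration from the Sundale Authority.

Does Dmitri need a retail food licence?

All of (a)'s requirements are met (the preserves are shelf-stable; the seller is a natural person). However, paragraph (e) must be considered: (e) operates against (a): the qualifying period is 110 days, meeting the 110 days threshold. (a) is therefore removed.
All of (b)'s requirements are met (the preserves are home-kitchen produced; the number of selling days per month is 6, under the 7 limit; the registered capacity is 3,270 units, meeting the 2,900 units threshold). But: (f) operates against (b): a current General Registration is held. (g) is engaged (a current Provisional Approval is held), but is displaced by (h): (h) operates — a current Provisional Exemption Letter is held. (i) would limit (h) — a current Schedule 4 Registration is held — but (j) sets (i) aside: (j) is triggered — some sales are to a restaurant for resale. (k) would limit (j) — aggregate throughput is 1,760 units, meeting the 1,470 units threshold — but (l) sets (k) aside: (l) operates against (k): the preserves contain meat. Exception (b) does not apply.
Exception (c) does not apply: the reference index is 145, short of 162.
Exception (d) requires that the baseline figure is no less than 740; but the baseline figure is 667, short of 740, so (d) is unavailable.
No exception displaces § 12.9.

Yes — Dmitri must hold a retail food licence.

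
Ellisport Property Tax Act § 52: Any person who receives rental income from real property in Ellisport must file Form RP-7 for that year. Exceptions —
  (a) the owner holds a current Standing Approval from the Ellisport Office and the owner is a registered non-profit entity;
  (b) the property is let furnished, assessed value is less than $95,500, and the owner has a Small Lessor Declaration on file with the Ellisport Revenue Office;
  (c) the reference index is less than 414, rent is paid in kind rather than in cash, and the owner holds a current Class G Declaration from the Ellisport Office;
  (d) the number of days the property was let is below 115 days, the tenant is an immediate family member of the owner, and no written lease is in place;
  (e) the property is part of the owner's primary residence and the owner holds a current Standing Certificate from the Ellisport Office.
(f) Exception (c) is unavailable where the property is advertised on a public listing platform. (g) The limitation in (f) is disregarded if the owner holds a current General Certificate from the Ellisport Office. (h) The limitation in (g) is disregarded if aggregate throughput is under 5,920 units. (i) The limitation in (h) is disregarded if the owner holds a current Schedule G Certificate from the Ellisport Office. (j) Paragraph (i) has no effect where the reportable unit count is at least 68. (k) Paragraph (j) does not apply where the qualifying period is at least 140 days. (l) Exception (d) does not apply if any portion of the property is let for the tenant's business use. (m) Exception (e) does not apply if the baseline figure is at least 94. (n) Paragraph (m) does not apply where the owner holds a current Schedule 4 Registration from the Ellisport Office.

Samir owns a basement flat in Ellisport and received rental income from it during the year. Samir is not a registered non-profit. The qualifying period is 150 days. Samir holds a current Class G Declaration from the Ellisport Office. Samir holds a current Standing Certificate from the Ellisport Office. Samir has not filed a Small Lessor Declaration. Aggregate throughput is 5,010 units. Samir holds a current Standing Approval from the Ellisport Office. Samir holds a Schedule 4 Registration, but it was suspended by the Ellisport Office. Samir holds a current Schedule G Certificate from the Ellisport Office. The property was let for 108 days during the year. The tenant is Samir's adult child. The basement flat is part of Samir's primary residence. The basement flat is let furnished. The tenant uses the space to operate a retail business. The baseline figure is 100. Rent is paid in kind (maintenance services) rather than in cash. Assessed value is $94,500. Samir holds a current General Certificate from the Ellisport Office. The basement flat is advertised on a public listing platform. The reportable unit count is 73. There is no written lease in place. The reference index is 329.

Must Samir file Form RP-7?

Exception (a) fails — Samir is not a registered non-profit.
Exception (b) does not apply: no Small Lessor Declaration is on file.
Exception (c)'s conditions are all satisfied: the reference index is 329, less than the 414 limit; rent is paid in kind; a current Class G Declaration is held. Considering the limiting provisions: (f) would limit (c) — the property is publicly advertised — but (g) sets (f) aside: (g) is triggered — a current General Certificate is held. (h) operates (aggregate throughput is 5,010 units, under the 5,920 units limit), but is set aside by (i): (i) operates against (h): a current Schedule G Certificate is held. (j) would limit (i) — the reportable unit count is 73, meeting the 68 threshold — but (k) sets (j) aside: (k) operates against (j): the qualifying period is 150 days, meeting the 140 days threshold. (c) remains available.
All of (d)'s requirements are met (the number of days the property was let is 108 days, below the 115 days limit; the tenant is an immediate family member; there is no written lease). However, paragraph (l) must be considered: (l) operates — the space is let for business use. So (d) is unavailable.
All of (e)'s requirements are met (the basement flat is part of the primary residence; a current Standing Certificate is held). But applying paragraphs (m)–(n): (m) operates against (e): the baseline figure is 100, meeting the 94 threshold. (n) does not operate here (the Schedule 4 Registration is not current), so (m) stands. (e) is therefore removed.

No — exception (c) applies; Samir is not required to file Form RP-7.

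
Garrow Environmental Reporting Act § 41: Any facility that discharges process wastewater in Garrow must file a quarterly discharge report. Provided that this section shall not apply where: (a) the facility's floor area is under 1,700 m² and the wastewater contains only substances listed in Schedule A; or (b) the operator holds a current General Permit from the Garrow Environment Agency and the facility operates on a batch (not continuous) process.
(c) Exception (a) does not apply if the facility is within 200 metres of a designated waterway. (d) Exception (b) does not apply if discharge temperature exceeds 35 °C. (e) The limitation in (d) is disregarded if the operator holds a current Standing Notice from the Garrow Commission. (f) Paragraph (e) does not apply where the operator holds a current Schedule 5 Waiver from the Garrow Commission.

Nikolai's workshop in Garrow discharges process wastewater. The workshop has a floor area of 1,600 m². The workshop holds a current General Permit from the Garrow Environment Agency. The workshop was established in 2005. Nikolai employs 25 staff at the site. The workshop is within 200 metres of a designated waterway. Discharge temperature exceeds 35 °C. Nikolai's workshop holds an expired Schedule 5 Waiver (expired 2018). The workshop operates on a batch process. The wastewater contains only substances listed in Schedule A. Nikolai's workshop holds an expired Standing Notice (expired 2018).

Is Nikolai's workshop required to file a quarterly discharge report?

Exception (a)'s conditions are all satisfied: the facility's floor area is 1,600 m², under the 1,700 m² limit; the wastewater is Schedule-A-only. But: (c) operates against (a): the workshop is within 200 m of a designated waterway. So (a) is unavailable.
Exception (b): a current General Permit is held; the facility operates on a batch process — every condition holds. But: (d) operates against (b): discharge temperature exceeds 35 °C. (e), which would lift (d), is inapplicable — no current Standing Notice is held. (b) is therefore removed.
None of the exceptions is available; § 41 applies in full.

Yes — Nikolai's workshop must file a quarterly discharge report.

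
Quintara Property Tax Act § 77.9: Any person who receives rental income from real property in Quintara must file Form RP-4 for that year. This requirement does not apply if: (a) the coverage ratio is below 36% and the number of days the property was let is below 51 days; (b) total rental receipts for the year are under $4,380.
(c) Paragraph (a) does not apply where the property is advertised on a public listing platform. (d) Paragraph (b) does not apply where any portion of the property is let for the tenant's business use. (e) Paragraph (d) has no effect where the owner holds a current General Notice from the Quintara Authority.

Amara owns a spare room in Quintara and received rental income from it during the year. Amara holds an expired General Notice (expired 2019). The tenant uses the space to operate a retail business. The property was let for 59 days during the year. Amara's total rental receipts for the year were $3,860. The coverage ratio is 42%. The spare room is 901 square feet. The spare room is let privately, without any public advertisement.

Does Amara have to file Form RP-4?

Exception (a) requires that the coverage ratio is below 36%; but the coverage ratio is 42%, not below 36%, so (a) is unavailable.
All of (b)'s requirements are met (total rental receipts for the year are $3,860, under the $4,380 limit). But: (d) operates against (b): the space is let for business use. (e), which would lift (d), is inapplicable — there is no General Notice in force. So (b) is unavailable.
No exception displaces § 77.9.

Yes — Amara must file Form RP-4.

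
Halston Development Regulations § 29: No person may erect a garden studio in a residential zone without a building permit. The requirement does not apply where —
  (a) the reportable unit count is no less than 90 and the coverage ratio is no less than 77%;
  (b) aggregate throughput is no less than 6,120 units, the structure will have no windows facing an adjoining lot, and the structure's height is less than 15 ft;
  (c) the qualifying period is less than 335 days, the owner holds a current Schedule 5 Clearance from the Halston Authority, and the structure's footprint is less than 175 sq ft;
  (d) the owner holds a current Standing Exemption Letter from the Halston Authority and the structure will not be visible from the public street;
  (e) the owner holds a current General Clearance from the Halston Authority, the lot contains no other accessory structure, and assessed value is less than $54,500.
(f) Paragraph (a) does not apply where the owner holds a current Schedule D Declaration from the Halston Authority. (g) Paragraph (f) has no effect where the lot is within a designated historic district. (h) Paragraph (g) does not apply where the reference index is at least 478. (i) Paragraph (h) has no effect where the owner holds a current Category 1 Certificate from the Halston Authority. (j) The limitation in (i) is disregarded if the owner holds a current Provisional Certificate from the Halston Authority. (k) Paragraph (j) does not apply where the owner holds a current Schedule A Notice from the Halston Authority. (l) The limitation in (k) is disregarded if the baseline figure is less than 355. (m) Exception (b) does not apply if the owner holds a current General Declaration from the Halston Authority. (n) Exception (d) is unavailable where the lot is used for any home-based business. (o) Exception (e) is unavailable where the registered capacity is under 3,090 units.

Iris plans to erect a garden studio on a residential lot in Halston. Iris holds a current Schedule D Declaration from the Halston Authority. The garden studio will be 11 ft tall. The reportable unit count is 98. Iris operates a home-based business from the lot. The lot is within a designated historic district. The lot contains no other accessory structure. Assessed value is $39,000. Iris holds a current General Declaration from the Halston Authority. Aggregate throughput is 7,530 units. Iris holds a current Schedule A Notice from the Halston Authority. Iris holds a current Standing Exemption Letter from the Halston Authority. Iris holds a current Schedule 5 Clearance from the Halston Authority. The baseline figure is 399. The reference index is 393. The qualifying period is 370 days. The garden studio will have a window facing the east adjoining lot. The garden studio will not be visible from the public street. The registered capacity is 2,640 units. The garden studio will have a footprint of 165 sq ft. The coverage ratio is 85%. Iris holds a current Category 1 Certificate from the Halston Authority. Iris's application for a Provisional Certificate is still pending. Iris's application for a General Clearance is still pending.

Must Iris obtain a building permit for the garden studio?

No — exception (a) applies; Iris does not need a building permit.

Exception (a)'s conditions are all satisfied: the reportable unit count is 98, meeting the 90 threshold; the coverage ratio is 85%, meeting the 77% threshold. Applying paragraphs (f)–(l): (f) applies (a current Schedule D Declaration is held), but is set aside by (g): (g) operates against (f): the lot is in a historic district. (h) does not operate here (the reference index is 393, short of 478), so (g) stands. So (a) applies.
Exception (b) fails — a window faces an adjoining lot.
Exception (c) requires that the qualifying period is less than 335 days; but the qualifying period is 370 days, not less than 335 days, so (c) is unavailable.
Exception (d)'s conditions are all satisfied: a current Standing Exemption Letter is held; the structure will not be visible from the street. But applying paragraph (n): (n) applies — a home-based business operates on the lot. (d) is therefore removed.
Exception (e) does not apply: no current General Clearance is held.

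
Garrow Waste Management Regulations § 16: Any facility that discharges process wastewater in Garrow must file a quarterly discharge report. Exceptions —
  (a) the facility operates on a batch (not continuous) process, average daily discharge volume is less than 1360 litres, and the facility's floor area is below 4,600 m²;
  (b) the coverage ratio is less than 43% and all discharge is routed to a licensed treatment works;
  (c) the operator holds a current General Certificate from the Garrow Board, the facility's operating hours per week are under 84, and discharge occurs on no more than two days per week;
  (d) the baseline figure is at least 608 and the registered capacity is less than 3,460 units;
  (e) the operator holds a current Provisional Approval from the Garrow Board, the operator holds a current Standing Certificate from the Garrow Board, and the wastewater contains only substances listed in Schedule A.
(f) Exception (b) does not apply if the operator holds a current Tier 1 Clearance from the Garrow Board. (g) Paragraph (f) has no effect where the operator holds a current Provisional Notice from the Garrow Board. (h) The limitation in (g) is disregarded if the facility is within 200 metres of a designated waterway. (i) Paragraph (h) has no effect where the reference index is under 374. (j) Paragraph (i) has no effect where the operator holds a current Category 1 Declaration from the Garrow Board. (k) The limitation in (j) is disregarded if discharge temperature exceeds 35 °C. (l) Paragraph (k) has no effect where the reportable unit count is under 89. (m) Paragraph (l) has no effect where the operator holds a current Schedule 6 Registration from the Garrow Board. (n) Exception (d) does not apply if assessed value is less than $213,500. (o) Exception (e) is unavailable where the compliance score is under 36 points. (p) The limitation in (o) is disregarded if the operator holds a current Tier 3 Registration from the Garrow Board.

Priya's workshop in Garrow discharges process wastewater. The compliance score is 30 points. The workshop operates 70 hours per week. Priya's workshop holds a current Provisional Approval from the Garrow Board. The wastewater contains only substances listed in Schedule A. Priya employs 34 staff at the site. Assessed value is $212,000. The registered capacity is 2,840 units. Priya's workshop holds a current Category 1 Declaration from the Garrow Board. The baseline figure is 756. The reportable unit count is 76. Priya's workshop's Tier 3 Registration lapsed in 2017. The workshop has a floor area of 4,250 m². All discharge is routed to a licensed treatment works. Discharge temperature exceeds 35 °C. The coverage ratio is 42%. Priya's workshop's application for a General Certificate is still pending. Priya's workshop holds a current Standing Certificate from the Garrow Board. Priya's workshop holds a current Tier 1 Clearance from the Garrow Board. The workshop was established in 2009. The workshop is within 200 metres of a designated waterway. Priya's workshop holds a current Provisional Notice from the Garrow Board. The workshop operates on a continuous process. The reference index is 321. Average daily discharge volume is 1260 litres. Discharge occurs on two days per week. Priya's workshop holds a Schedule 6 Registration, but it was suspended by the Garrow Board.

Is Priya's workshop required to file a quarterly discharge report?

Yes — Priya's workshop must file a quarterly discharge report.

Exception (a) does not apply: the facility operates on a continuous process.
Exception (b)'s conditions are all satisfied: the coverage ratio is 42%, less than the 43% limit; discharge is routed to a licensed treatment works. But applying paragraphs (f)–(m): (f) operates against (b): a current Tier 1 Clearance is held. (g) would limit (f) — a current Provisional Notice is held — but (h) sets (g) aside: (h) operates against (g): the workshop is within 200 m of a designated waterway. (i) would limit (h) — the reference index is 321, under the 374 limit — but (j) sets (i) aside: (j) operates against (i): a current Category 1 Declaration is held. (k) would limit (j) — discharge temperature exceeds 35 °C — but (l) sets (k) aside: (l) is engaged — the reportable unit count is 76, under the 89 limit. (m) does not operate here (there is no Schedule 6 Registration in force), so (l) stands. Exception (b) does not apply.
Exception (c) does not apply: there is no General Certificate in force.
Exception (d): the baseline figure is 756, meeting the 608 threshold; the registered capacity is 2,840 units, less than the 3,460 units limit — every condition holds. But applying paragraph (n): (n) operates against (d): assessed value is $212,000, less than the $213,500 limit. So (d) is unavailable.
Exception (e) is satisfied on its face — a current Provisional Approval is held; a current Standing Certificate is held; the wastewater is Schedule-A-only. However, paragraphs (o)–(p) must be considered: (o) is triggered — the compliance score is 30 points, under the 36 points limit. (p), which would lift (o), does not operate here — there is no Tier 3 Registration in force. So (e) is unavailable.
Every exception is unavailable, so the rule governs.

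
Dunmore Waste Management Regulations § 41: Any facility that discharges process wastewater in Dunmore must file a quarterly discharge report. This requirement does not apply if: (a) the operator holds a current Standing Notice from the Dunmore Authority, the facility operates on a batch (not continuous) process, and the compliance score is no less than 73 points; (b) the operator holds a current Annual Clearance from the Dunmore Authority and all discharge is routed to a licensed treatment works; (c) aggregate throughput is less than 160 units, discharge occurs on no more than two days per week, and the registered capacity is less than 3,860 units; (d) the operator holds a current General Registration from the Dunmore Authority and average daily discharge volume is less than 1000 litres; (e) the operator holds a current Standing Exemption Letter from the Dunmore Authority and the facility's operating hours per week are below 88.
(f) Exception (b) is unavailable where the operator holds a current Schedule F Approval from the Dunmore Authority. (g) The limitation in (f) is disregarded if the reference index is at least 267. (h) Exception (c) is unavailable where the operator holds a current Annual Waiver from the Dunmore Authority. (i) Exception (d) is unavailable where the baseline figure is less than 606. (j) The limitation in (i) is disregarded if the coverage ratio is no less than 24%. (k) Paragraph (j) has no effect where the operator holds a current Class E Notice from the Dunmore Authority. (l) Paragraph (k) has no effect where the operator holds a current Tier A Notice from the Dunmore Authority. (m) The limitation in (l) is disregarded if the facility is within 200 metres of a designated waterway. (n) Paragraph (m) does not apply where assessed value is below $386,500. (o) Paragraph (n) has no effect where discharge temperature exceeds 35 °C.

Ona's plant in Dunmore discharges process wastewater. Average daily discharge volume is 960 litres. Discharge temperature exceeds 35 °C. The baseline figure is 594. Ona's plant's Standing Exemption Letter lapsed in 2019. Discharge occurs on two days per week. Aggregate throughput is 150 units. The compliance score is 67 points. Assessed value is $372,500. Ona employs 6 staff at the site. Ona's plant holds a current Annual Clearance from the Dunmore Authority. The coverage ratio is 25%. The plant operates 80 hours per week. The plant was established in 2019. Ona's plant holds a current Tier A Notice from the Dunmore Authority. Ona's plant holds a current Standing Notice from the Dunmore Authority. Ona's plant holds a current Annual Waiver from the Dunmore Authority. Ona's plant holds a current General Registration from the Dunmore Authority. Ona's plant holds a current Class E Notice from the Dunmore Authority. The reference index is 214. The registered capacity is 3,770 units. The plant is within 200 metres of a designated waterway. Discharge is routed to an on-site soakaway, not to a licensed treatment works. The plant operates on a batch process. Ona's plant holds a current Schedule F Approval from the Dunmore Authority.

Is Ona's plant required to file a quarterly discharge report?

Exception (a) does not apply: the compliance score is 67 points, short of 73 points.
Exception (b) requires that all discharge is routed to a licensed treatment works; but discharge is not routed to a licensed treatment works, so (b) is unavailable.
All of (c)'s requirements are met (aggregate throughput is 150 units, less than the 160 units limit; discharge occurs on no more than two days per week; the registered capacity is 3,770 units, less than the 3,860 units limit). However, paragraph (h) must be considered: (h) operates against (c): a current Annual Waiver is held. So (c) is unavailable.
Exception (d): a current General Registration is held; average daily discharge volume is 960 litres, less than the 1000 litres limit — every condition holds. But applying paragraphs (i)–(o): (i) is engaged — the baseline figure is 594, less than the 606 limit. (j) is engaged (the coverage ratio is 25%, meeting the 24% threshold), but is displaced by (k): (k) operates against (j): a current Class E Notice is held. (l) applies (a current Tier A Notice is held), but is set aside by (m): (m) operates against (l): the plant is within 200 m of a designated waterway. (n) applies (assessed value is $372,500, below the $386,500 limit), but is displaced by (o): (o) is engaged — discharge temperature exceeds 35 °C. (d) is therefore removed.
Exception (e) fails — there is no Standing Exemption Letter in force.
None of the exceptions is available; § 41 applies in full.

Yes — Ona's plant must file a quarterly discharge report.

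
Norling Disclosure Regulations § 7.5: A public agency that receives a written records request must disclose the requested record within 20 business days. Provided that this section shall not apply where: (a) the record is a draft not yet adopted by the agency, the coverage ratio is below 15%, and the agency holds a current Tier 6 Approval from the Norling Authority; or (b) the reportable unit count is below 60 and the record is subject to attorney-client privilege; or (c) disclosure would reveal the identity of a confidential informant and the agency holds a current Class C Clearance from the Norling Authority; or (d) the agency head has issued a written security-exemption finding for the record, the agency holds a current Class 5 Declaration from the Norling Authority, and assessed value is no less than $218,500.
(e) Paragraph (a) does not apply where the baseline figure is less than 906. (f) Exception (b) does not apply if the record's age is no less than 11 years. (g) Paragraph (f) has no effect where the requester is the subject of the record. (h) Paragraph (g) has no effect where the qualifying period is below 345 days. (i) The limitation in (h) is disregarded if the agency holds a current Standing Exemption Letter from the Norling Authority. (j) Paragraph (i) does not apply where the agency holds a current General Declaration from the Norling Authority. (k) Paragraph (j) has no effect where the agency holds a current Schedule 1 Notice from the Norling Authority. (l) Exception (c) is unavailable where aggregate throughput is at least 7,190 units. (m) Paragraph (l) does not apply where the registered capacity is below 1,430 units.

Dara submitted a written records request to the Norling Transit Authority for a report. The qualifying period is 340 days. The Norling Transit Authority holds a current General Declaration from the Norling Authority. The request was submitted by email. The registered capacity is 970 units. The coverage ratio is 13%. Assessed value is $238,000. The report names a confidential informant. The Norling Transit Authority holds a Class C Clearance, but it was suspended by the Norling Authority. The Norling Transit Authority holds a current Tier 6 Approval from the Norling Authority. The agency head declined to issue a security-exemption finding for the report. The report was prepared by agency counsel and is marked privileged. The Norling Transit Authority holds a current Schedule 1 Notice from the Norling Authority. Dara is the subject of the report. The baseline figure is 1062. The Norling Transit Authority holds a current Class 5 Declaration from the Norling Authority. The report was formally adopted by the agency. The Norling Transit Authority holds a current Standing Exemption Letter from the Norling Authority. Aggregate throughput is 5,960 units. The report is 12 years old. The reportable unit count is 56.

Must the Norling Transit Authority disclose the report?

Exception (a) does not apply: the report has been formally adopted.
All of (b)'s requirements are met (the reportable unit count is 56, below the 60 limit; the report is privileged). Considering the limiting provisions: (f) would limit (b) — the record's age is 12 years, meeting the 11 years threshold — but (g) sets (f) aside: (g) is engaged — Dara is the subject of the report. (h) would limit (g) — the qualifying period is 340 days, below the 345 days limit — but (i) sets (h) aside: (i) is engaged — a current Standing Exemption Letter is held. (j) would limit (i) — a current General Declaration is held — but (k) sets (j) aside: (k) is triggered — a current Schedule 1 Notice is held. (b) remains available.
Exception (c) does not apply: there is no Class C Clearance in force.
Exception (d) does not apply: the agency head declined to issue a security-exemption finding.

No — exception (b) applies; the Norling Transit Authority is not required to disclose the report.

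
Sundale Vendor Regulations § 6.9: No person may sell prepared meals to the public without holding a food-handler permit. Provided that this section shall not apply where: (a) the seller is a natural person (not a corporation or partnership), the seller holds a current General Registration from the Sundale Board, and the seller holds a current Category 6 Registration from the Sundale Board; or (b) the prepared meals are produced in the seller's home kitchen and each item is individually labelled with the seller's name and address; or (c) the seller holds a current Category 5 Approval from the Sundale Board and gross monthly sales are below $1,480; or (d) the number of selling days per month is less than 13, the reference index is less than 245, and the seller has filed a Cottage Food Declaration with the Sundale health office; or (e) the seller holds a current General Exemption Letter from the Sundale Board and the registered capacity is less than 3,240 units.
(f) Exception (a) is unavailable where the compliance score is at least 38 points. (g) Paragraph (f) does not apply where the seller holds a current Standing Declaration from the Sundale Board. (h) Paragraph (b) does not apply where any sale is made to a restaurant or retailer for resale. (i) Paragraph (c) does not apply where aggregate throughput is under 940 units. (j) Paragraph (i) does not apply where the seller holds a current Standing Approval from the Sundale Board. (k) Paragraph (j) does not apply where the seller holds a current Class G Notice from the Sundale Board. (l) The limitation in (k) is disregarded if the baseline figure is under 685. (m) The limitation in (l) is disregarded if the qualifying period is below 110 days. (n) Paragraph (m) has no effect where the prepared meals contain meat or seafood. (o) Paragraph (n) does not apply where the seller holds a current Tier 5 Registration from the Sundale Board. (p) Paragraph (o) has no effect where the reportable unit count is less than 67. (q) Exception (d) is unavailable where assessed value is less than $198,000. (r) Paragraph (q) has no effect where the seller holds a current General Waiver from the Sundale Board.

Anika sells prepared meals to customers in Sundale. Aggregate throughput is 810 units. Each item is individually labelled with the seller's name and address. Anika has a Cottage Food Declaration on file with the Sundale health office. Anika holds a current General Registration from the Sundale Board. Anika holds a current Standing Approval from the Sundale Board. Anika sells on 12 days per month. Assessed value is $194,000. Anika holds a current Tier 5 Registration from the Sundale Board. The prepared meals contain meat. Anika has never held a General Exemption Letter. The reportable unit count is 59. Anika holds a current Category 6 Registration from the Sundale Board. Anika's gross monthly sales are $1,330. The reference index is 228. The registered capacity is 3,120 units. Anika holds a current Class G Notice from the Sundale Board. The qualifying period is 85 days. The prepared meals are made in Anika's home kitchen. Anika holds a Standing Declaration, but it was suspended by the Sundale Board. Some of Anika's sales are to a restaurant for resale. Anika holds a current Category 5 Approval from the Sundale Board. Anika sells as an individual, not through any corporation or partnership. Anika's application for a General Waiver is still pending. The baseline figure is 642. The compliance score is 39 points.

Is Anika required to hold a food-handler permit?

Exception (a): the seller is a natural person; a current General Registration is held; a current Category 6 Registration is held — every condition holds. But: (f) operates against (a): the compliance score is 39 points, meeting the 38 points threshold. (g), which would lift (f), does not operate here — the Standing Declaration is not current. So (a) is unavailable.
Exception (b)'s conditions are all satisfied: the prepared meals are home-kitchen produced; items are individually labelled. However, paragraph (h) must be considered: (h) operates against (b): some sales are to a restaurant for resale. Exception (b) does not apply.
Exception (c) is satisfied on its face — a current Category 5 Approval is held; gross monthly sales are $1,330, below the $1,480 limit. Under paragraphs (i)–(p): (i) applies (aggregate throughput is 810 units, under the 940 units limit), but is set aside by (j): (j) operates against (i): a current Standing Approval is held. (k) is engaged (a current Class G Notice is held), but is overridden by (l): (l) operates against (k): the baseline figure is 642, under the 685 limit. (m) would limit (l) — the qualifying period is 85 days, below the 110 days limit — but (n) sets (m) aside: (n) is engaged — the prepared meals contain meat. (o) would limit (n) — a current Tier 5 Registration is held — but (p) sets (o) aside: (p) operates — the reportable unit count is 59, less than the 67 limit. (c) remains available.
Exception (d): the number of selling days per month is 12, less than the 13 limit; the reference index is 228, less than the 245 limit; a Cottage Food Declaration is on file — every condition holds. However, paragraphs (q)–(r) must be considered: (q) operates against (d): assessed value is $194,000, less than the $198,000 limit. (r) does not operate here (there is no General Waiver in force), so (q) stands. (d) is therefore removed.
Exception (e) fails — no current General Exemption Letter is held.

No — exception (c) applies; Anika is not required to hold a food-handler permit.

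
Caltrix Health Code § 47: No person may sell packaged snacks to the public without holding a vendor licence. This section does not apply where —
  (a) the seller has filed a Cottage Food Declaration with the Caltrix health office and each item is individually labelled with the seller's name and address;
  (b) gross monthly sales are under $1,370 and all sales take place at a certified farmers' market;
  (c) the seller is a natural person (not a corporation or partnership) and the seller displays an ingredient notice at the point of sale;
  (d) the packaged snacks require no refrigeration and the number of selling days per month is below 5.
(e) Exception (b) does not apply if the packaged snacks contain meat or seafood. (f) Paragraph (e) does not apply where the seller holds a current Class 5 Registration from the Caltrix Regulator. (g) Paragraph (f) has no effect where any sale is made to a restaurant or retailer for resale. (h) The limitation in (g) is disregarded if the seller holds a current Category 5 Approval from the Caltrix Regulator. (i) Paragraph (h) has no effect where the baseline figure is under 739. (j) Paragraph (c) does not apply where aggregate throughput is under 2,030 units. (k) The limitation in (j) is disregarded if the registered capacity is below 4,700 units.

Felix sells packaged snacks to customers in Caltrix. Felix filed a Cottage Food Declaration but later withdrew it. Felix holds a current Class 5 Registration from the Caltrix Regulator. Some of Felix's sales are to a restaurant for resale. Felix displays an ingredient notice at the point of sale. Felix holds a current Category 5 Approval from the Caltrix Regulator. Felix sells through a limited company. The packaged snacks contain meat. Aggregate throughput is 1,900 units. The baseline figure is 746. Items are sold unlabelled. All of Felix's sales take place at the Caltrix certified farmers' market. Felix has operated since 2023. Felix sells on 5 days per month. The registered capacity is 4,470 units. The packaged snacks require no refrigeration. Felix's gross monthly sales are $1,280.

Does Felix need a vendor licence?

No — exception (b) applies; Felix is not required to hold a vendor licence.

Exception (a) requires that the seller has filed a Cottage Food Declaration with the Caltrix health office; but the Cottage Food Declaration was withdrawn, so (a) is unavailable.
Exception (b): gross monthly sales are $1,280, under the $1,370 limit; all sales are at a certified farmers' market — every condition holds. As to paragraphs (e)–(i): (e) is engaged (the packaged snacks contain meat), but is set aside by (f): (f) applies — a current Class 5 Registration is held. (g) operates (some sales are to a restaurant for resale), but is set aside by (h): (h) applies — a current Category 5 Approval is held. (i) does not operate here (the baseline figure is 746, not under 739), so (h) stands. (b) remains available.
Exception (c) does not apply: the seller operates through a limited company.
Exception (d) fails — the number of selling days per month is 5, not below 5.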